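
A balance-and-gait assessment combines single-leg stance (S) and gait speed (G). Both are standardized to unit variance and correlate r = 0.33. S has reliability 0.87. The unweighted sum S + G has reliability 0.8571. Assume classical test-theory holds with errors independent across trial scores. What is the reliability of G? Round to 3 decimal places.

0.750

Var(S+G) = 2 + 2·0.33 = 2.660.
True-score variance = ρ_S + ρ_G + 2·0.33, so 0.8571 = (0.87 + ρ_G + 0.66) / 2.660.
ρ_G = 0.8571·2.660 − 0.87 − 0.66 = 0.750.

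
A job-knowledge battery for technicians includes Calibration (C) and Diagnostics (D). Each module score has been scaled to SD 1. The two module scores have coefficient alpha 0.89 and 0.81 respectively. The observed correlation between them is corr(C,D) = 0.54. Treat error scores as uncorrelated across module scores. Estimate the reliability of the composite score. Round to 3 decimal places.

0.903

Var(C+D) = 2 + 2·[0.54] = 2 + 1.08 = 3.08.
With uncorrelated errors the cross-covariances are all true-score covariance, so they carry over unchanged; only the diagonal terms shrink to ρᵢσᵢ².
True-score variance = [0.89 + 0.81] + 1.08 = 1.7 + 1.08 = 2.78.
Reliability = 2.78 / 3.08 = 0.903.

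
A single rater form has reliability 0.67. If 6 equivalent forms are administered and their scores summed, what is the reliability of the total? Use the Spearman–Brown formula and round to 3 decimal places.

ρ_k = kρ / (1 + (k−1)ρ) = 6·0.67 / (1 + 5·0.67) = 4.020 / 4.350 = 0.924.

0.924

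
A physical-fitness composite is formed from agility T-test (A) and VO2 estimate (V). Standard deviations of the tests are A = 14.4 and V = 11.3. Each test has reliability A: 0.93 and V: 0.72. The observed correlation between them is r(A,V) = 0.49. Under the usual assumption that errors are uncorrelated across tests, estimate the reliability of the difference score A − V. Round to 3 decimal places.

0.714

Var(A−V) = 14.4² + 11.3² − 2·14.4·11.3·0.49 = 335.05 − 159.466 = 175.584.
With uncorrelated errors the cross-covariances are all true-score covariance, so they carry over unchanged; only the diagonal terms shrink to ρᵢσᵢ².
True-score variance = [14.4²·0.93 + 11.3²·0.72] − 159.466 = 284.782 − 159.466 = 125.316.
Reliability = 125.316 / 175.584 = 0.714.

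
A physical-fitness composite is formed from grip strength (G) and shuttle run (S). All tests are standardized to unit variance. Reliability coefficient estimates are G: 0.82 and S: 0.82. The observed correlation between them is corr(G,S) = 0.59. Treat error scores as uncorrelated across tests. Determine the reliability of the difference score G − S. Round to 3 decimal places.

0.561

Var(G−S) = 1 + 1 − 2·0.59 = 2 − 1.18 = 0.82.
Because errors are independent across components, Cov(Tᵢ,Tⱼ) = Cov(Xᵢ,Xⱼ); the off-diagonal part of the true-score variance is the same as above.
True-score variance = [0.82 + 0.82] − 1.18 = 1.64 − 1.18 = 0.46.
Reliability = 0.46 / 0.82 = 0.561.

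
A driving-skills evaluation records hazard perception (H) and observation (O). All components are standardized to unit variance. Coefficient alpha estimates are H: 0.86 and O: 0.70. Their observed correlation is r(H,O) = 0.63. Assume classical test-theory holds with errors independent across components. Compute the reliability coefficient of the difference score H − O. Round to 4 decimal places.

0.4054

Var(H−O) = 1 + 1 − 2·0.63 = 2 − 1.26 = 0.74.
With uncorrelated errors the cross-covariances are all true-score covariance, so they carry over unchanged; only the diagonal terms shrink to ρᵢσᵢ².
True-score variance = [0.86 + 0.70] − 1.26 = 1.56 − 1.26 = 0.3.
Reliability = 0.3 / 0.74 = 0.4054.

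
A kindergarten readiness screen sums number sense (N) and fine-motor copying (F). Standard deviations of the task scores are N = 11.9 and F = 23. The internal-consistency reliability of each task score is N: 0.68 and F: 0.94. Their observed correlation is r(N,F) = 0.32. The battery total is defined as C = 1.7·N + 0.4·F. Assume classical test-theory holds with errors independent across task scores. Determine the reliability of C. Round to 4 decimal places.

Var(C) = 1.7²·11.9² + 0.4²·23² + 2·[0.68·11.9·23·0.32] = 493.893 + 119.114 = 613.007.
With uncorrelated errors the cross-covariances are all true-score covariance, so they carry over unchanged; only the diagonal terms shrink to ρᵢσᵢ².
True-score variance = [1.7²·11.9²·0.68 + 0.4²·23²·0.94] + 119.114 = 357.854 + 119.114 = 476.968.
Reliability = 476.968 / 613.007 = 0.7781.

0.7781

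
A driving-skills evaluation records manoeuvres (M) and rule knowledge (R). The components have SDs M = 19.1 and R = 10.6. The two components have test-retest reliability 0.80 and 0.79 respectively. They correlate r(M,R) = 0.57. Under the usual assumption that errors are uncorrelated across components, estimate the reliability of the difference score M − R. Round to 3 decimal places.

0.608

Var(M−R) = 19.1² + 10.6² − 2·19.1·10.6·0.57 = 477.17 − 230.804 = 246.366.
Under uncorrelated errors the observed covariances equal the true-score covariances, so only the own-variance terms attenuate.
True-score variance = [19.1²·0.80 + 10.6²·0.79] − 230.804 = 380.612 − 230.804 = 149.808.
Reliability = 149.808 / 246.366 = 0.608.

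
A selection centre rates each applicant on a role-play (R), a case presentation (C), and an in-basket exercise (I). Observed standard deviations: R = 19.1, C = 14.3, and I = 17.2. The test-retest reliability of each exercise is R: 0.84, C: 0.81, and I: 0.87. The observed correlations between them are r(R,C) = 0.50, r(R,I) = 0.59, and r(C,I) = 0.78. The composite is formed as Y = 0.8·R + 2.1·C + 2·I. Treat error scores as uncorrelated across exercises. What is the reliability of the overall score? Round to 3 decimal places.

0.928

Var(Y) = 0.8²·19.1² + 2.1²·14.3² + 2²·17.2² + 2·[1.68·19.1·14.3·0.50 + 1.6·19.1·17.2·0.59 + 4.2·14.3·17.2·0.78] = 2318.64 + 2690.63 = 5009.27.
Under uncorrelated errors the observed covariances equal the true-score covariances, so only the own-variance terms attenuate.
True-score variance = [0.8²·19.1²·0.84 + 2.1²·14.3²·0.81 + 2²·17.2²·0.87] + 2690.63 = 1956.1 + 2690.63 = 4646.74.
Reliability = 4646.74 / 5009.27 = 0.928.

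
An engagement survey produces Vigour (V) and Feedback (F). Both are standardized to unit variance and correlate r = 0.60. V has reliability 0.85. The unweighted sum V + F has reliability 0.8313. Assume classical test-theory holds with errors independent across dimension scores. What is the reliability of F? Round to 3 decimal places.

0.610

Var(V+F) = 2 + 2·0.60 = 3.200.
True-score variance = ρ_V + ρ_F + 2·0.60, so 0.8313 = (0.85 + ρ_F + 1.20) / 3.200.
ρ_F = 0.8313·3.200 − 0.85 − 1.20 = 0.610.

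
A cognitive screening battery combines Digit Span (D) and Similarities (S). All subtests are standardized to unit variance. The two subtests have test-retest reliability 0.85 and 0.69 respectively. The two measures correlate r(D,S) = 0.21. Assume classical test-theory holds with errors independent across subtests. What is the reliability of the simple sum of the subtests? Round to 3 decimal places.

0.810

Var(D+S) = 2 + 2·[0.21] = 2 + 0.42 = 2.42.
Under uncorrelated errors the observed covariances equal the true-score covariances, so only the own-variance terms attenuate.
True-score variance = [0.85 + 0.69] + 0.42 = 1.54 + 0.42 = 1.96.
Reliability = 1.96 / 2.42 = 0.810.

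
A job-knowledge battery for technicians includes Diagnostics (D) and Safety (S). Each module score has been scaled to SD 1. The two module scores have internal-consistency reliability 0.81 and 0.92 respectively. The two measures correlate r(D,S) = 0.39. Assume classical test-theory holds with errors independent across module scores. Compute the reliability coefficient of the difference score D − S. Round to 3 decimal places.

0.779

Var(D−S) = 1 + 1 − 2·0.39 = 2 − 0.78 = 1.22.
With uncorrelated errors the cross-covariances are all true-score covariance, so they carry over unchanged; only the diagonal terms shrink to ρᵢσᵢ².
True-score variance = [0.81 + 0.92] − 0.78 = 1.73 − 0.78 = 0.95.
Reliability = 0.95 / 1.22 = 0.779.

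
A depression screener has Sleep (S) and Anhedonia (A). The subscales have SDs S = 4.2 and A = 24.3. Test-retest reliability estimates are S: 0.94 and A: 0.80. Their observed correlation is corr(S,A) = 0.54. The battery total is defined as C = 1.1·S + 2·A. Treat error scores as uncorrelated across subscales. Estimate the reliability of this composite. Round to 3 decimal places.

Var(C) = 1.1²·4.2² + 2²·24.3² + 2·[2.2·4.2·24.3·0.54] = 2383.3 + 242.495 = 2625.8.
Because errors are independent across components, Cov(Tᵢ,Tⱼ) = Cov(Xᵢ,Xⱼ); the off-diagonal part of the true-score variance is the same as above.
True-score variance = [1.1²·4.2²·0.94 + 2²·24.3²·0.80] + 242.495 = 1909.63 + 242.495 = 2152.13.
Reliability = 2152.13 / 2625.8 = 0.820.

0.820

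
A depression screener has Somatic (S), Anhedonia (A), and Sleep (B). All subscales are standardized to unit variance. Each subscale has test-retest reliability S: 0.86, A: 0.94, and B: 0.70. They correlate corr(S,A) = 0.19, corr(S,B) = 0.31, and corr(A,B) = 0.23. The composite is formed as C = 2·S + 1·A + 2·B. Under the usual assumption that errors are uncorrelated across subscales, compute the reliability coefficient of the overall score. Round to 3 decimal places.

Var(C) = 2² + 1 + 2² + 2·[2·0.19 + 4·0.31 + 2·0.23] = 9 + 4.16 = 13.16.
Under uncorrelated errors the observed covariances equal the true-score covariances, so only the own-variance terms attenuate.
True-score variance = [2²·0.86 + 0.94 + 2²·0.70] + 4.16 = 7.18 + 4.16 = 11.34.
Reliability = 11.34 / 13.16 = 0.862.

0.862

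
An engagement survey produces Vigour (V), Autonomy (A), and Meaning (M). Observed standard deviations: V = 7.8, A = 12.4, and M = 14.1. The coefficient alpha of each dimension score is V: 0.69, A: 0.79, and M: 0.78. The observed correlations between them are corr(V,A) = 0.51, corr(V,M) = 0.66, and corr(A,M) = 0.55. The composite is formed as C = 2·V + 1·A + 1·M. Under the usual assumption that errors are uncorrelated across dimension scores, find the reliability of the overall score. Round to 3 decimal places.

0.881

Var(C) = 2²·7.8² + 12.4² + 14.1² + 2·[2·7.8·12.4·0.51 + 2·7.8·14.1·0.66 + 12.4·14.1·0.55] = 595.93 + 679.98 = 1275.91.
With uncorrelated errors the cross-covariances are all true-score covariance, so they carry over unchanged; only the diagonal terms shrink to ρᵢσᵢ².
True-score variance = [2²·7.8²·0.69 + 12.4²·0.79 + 14.1²·0.78] + 679.98 = 444.461 + 679.98 = 1124.44.
Reliability = 1124.44 / 1275.91 = 0.881.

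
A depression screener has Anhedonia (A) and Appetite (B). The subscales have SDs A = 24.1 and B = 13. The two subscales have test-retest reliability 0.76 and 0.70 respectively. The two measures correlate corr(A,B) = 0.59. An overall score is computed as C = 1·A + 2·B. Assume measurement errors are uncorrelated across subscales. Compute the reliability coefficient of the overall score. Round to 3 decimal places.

Var(C) = 24.1² + 2²·13² + 2·[2·24.1·13·0.59] = 1256.81 + 739.388 = 1996.2.
Under uncorrelated errors the observed covariances equal the true-score covariances, so only the own-variance terms attenuate.
True-score variance = [24.1²·0.76 + 2²·13²·0.70] + 739.388 = 914.616 + 739.388 = 1654.
Reliability = 1654 / 1996.2 = 0.829.

0.829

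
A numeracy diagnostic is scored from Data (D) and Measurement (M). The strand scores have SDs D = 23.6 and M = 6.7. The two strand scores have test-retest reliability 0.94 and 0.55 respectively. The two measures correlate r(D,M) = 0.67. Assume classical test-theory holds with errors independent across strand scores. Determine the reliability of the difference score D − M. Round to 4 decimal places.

Var(D−M) = 23.6² + 6.7² − 2·23.6·6.7·0.67 = 601.85 − 211.881 = 389.969.
Under uncorrelated errors the observed covariances equal the true-score covariances, so only the own-variance terms attenuate.
True-score variance = [23.6²·0.94 + 6.7²·0.55] − 211.881 = 548.232 − 211.881 = 336.351.
Reliability = 336.351 / 389.969 = 0.8625.

0.8625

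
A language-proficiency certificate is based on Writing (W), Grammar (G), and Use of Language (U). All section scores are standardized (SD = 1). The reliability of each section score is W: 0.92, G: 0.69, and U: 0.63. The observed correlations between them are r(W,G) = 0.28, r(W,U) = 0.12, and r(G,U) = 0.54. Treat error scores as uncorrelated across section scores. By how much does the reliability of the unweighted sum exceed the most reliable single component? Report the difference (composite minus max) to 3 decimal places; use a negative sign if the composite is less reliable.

Var(sum) = 3 + 1.88 = 4.88; true-score variance = 2.24 + 1.88 = 4.12; composite reliability = 0.8443.
Max component reliability = 0.9200.
Difference = 0.8443 − 0.9200 = -0.076.

-0.076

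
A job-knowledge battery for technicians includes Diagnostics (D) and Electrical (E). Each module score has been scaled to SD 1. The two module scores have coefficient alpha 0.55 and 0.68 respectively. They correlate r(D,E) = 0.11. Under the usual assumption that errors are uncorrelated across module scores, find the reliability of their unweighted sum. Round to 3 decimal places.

0.653

Var(D+E) = 2 + 2·[0.11] = 2 + 0.22 = 2.22.
Because errors are independent across components, Cov(Tᵢ,Tⱼ) = Cov(Xᵢ,Xⱼ); the off-diagonal part of the true-score variance is the same as above.
True-score variance = [0.55 + 0.68] + 0.22 = 1.23 + 0.22 = 1.45.
Reliability = 1.45 / 2.22 = 0.653.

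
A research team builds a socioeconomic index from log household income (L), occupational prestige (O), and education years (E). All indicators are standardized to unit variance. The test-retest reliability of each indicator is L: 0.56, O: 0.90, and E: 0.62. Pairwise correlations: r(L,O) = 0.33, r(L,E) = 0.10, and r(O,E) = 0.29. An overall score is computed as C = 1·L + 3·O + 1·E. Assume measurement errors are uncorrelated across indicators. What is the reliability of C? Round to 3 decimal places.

Var(C) = 1 + 3² + 1 + 2·[3·0.33 + 0.10 + 3·0.29] = 11 + 3.92 = 14.92.
Under uncorrelated errors the observed covariances equal the true-score covariances, so only the own-variance terms attenuate.
True-score variance = [0.56 + 3²·0.90 + 0.62] + 3.92 = 9.28 + 3.92 = 13.2.
Reliability = 13.2 / 14.92 = 0.885.

0.885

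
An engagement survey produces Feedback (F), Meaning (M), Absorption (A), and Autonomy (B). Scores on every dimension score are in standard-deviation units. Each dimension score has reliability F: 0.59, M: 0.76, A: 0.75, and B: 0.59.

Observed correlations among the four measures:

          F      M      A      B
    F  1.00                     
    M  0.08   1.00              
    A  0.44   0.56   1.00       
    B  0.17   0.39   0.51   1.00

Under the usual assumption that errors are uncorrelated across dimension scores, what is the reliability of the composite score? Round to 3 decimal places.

0.842

Var(F+M+A+B) = 4 + 2·[0.08 + 0.44 + 0.17 + 0.56 + 0.39 + 0.51] = 4 + 4.3 = 8.3.
With uncorrelated errors the cross-covariances are all true-score covariance, so they carry over unchanged; only the diagonal terms shrink to ρᵢσᵢ².
True-score variance = [0.59 + 0.76 + 0.75 + 0.59] + 4.3 = 2.69 + 4.3 = 6.99.
Reliability = 6.99 / 8.3 = 0.842.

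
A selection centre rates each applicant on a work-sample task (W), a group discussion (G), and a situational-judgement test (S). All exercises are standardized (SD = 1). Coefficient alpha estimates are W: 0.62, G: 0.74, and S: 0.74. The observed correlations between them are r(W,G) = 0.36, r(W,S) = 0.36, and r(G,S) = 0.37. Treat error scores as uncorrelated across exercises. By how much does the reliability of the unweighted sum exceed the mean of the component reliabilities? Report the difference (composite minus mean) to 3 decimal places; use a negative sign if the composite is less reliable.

0.126

Var(sum) = 3 + 2.18 = 5.18; true-score variance = 2.1 + 2.18 = 4.28; composite reliability = 0.8263.
Mean component reliability = 0.7000.
Difference = 0.8263 − 0.7000 = 0.126.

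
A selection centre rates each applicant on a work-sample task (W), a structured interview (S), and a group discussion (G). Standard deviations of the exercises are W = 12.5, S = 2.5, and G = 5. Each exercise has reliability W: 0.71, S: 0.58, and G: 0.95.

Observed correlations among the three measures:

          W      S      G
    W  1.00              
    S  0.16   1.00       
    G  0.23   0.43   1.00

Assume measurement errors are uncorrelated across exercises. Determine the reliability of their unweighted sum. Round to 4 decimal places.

Var(W+S+G) = 12.5² + 2.5² + 5² + 2·[12.5·2.5·0.16 + 12.5·5·0.23 + 2.5·5·0.43] = 187.5 + 49.5 = 237.
Because errors are independent across components, Cov(Tᵢ,Tⱼ) = Cov(Xᵢ,Xⱼ); the off-diagonal part of the true-score variance is the same as above.
True-score variance = [12.5²·0.71 + 2.5²·0.58 + 5²·0.95] + 49.5 = 138.312 + 49.5 = 187.812.
Reliability = 187.812 / 237 = 0.7925.

0.7925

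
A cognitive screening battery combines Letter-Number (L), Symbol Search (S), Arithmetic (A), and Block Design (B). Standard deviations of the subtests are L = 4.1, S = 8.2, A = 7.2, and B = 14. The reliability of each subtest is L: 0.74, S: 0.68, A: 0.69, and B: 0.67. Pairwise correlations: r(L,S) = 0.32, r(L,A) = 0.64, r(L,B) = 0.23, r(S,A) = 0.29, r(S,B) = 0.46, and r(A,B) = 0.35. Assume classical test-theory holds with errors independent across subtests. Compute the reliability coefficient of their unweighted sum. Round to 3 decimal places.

0.830

Var(L+S+A+B) = 4.1² + 8.2² + 7.2² + 14² + 2·[4.1·8.2·0.32 + 4.1·7.2·0.64 + 4.1·14·0.23 + 8.2·7.2·0.29 + 8.2·14·0.46 + 7.2·14·0.35] = 331.89 + 296.126 = 628.016.
With uncorrelated errors the cross-covariances are all true-score covariance, so they carry over unchanged; only the diagonal terms shrink to ρᵢσᵢ².
True-score variance = [4.1²·0.74 + 8.2²·0.68 + 7.2²·0.69 + 14²·0.67] + 296.126 = 225.252 + 296.126 = 521.378.
Reliability = 521.378 / 628.016 = 0.830.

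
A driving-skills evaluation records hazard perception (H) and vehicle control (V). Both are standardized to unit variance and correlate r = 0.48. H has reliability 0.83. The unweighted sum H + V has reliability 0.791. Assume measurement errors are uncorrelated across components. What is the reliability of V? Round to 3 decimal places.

Var(H+V) = 2 + 2·0.48 = 2.960.
True-score variance = ρ_H + ρ_V + 2·0.48, so 0.791 = (0.83 + ρ_V + 0.96) / 2.960.
ρ_V = 0.791·2.960 − 0.83 − 0.96 = 0.551.

0.551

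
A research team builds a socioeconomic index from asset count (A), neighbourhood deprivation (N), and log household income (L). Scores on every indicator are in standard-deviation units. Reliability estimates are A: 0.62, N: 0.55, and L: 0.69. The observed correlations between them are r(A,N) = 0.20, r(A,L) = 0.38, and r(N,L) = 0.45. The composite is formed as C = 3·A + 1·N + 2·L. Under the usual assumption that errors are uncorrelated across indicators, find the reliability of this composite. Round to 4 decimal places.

Var(C) = 3² + 1 + 2² + 2·[3·0.20 + 6·0.38 + 2·0.45] = 14 + 7.56 = 21.56.
Under uncorrelated errors the observed covariances equal the true-score covariances, so only the own-variance terms attenuate.
True-score variance = [3²·0.62 + 0.55 + 2²·0.69] + 7.56 = 8.89 + 7.56 = 16.45.
Reliability = 16.45 / 21.56 = 0.7630.

0.7630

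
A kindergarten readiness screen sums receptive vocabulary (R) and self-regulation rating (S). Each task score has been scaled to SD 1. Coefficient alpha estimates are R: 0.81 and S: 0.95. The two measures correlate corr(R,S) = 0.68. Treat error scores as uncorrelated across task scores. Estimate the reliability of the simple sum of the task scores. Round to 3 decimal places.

0.929

Var(R+S) = 2 + 2·[0.68] = 2 + 1.36 = 3.36.
Under uncorrelated errors the observed covariances equal the true-score covariances, so only the own-variance terms attenuate.
True-score variance = [0.81 + 0.95] + 1.36 = 1.76 + 1.36 = 3.12.
Reliability = 3.12 / 3.36 = 0.929.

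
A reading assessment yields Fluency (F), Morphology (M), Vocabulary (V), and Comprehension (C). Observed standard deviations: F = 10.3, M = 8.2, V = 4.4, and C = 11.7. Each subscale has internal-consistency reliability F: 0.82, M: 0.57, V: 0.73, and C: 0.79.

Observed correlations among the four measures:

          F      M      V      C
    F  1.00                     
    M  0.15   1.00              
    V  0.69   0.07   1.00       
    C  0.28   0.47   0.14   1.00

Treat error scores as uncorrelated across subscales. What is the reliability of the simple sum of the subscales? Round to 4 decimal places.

0.8621

Var(F+M+V+C) = 10.3² + 8.2² + 4.4² + 11.7² + 2·[10.3·8.2·0.15 + 10.3·4.4·0.69 + 10.3·11.7·0.28 + 8.2·4.4·0.07 + 8.2·11.7·0.47 + 4.4·11.7·0.14] = 329.58 + 265.014 = 594.594.
Under uncorrelated errors the observed covariances equal the true-score covariances, so only the own-variance terms attenuate.
True-score variance = [10.3²·0.82 + 8.2²·0.57 + 4.4²·0.73 + 11.7²·0.79] + 265.014 = 247.596 + 265.014 = 512.611.
Reliability = 512.611 / 594.594 = 0.8621.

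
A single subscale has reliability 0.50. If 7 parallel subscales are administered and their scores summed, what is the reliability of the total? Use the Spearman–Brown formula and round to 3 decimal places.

ρ_k = kρ / (1 + (k−1)ρ) = 7·0.50 / (1 + 6·0.50) = 3.500 / 4.000 = 0.875.

0.875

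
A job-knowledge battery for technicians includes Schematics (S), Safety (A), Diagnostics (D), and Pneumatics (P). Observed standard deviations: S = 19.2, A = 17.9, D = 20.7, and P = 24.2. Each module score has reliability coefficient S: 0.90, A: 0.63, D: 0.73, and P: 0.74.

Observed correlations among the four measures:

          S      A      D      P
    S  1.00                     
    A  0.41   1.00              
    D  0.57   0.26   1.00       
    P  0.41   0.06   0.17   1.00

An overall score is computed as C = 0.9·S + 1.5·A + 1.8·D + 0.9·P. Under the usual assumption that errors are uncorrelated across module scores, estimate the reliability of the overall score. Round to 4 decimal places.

Var(C) = 0.9²·19.2² + 1.5²·17.9² + 1.8²·20.7² + 0.9²·24.2² + 2·[1.35·19.2·17.9·0.41 + 1.62·19.2·20.7·0.57 + 0.81·19.2·24.2·0.41 + 2.7·17.9·20.7·0.26 + 1.35·17.9·24.2·0.06 + 1.62·20.7·24.2·0.17] = 2882.2 + 2289.38 = 5171.57.
Under uncorrelated errors the observed covariances equal the true-score covariances, so only the own-variance terms attenuate.
True-score variance = [0.9²·19.2²·0.90 + 1.5²·17.9²·0.63 + 1.8²·20.7²·0.73 + 0.9²·24.2²·0.74] + 2289.38 = 2087.42 + 2289.38 = 4376.79.
Reliability = 4376.79 / 5171.57 = 0.8463.

0.8463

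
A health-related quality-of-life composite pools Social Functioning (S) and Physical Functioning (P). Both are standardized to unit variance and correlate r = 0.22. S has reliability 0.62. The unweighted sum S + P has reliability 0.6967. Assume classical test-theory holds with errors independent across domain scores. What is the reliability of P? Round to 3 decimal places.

Var(S+P) = 2 + 2·0.22 = 2.440.
True-score variance = ρ_S + ρ_P + 2·0.22, so 0.6967 = (0.62 + ρ_P + 0.44) / 2.440.
ρ_P = 0.6967·2.440 − 0.62 − 0.44 = 0.640.

0.640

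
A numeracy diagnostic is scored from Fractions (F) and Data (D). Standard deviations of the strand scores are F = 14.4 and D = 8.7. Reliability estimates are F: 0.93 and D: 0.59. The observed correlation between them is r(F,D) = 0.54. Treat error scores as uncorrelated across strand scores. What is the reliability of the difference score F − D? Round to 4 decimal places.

Var(F−D) = 14.4² + 8.7² − 2·14.4·8.7·0.54 = 283.05 − 135.302 = 147.748.
Because errors are independent across components, Cov(Tᵢ,Tⱼ) = Cov(Xᵢ,Xⱼ); the off-diagonal part of the true-score variance is the same as above.
True-score variance = [14.4²·0.93 + 8.7²·0.59] − 135.302 = 237.502 − 135.302 = 102.2.
Reliability = 102.2 / 147.748 = 0.6917.

0.6917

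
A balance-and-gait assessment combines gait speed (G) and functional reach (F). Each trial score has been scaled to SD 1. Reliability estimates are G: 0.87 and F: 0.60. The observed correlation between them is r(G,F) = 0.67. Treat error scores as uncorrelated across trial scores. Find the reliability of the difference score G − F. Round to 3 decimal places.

Var(G−F) = 1 + 1 − 2·0.67 = 2 − 1.34 = 0.66.
Because errors are independent across components, Cov(Tᵢ,Tⱼ) = Cov(Xᵢ,Xⱼ); the off-diagonal part of the true-score variance is the same as above.
True-score variance = [0.87 + 0.60] − 1.34 = 1.47 − 1.34 = 0.13.
Reliability = 0.13 / 0.66 = 0.197.

0.197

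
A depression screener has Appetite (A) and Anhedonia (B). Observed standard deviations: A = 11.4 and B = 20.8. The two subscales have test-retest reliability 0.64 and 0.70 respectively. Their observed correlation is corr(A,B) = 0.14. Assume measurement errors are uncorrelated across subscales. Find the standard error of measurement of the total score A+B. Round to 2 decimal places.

13.29

Var(total) = 562.6 + 66.3936 = 628.994.
True-score variance = 386.022 + 66.3936 = 452.416, so reliability = 0.7193.
Error variance = 628.994 − 452.416 = 176.578; SEM = √176.578 = 13.29.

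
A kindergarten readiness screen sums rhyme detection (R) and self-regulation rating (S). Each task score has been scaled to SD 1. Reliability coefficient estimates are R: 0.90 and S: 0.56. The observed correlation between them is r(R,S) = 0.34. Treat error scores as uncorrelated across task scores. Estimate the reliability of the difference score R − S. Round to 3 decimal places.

0.591

Var(R−S) = 1 + 1 − 2·0.34 = 2 − 0.68 = 1.32.
Because errors are independent across components, Cov(Tᵢ,Tⱼ) = Cov(Xᵢ,Xⱼ); the off-diagonal part of the true-score variance is the same as above.
True-score variance = [0.90 + 0.56] − 0.68 = 1.46 − 0.68 = 0.78.
Reliability = 0.78 / 1.32 = 0.591.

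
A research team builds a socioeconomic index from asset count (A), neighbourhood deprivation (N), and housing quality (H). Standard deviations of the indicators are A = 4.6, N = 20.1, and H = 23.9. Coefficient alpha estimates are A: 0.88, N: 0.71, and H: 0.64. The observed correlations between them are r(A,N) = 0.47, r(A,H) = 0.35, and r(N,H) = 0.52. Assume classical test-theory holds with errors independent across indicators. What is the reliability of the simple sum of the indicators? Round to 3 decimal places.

0.804

Var(A+N+H) = 4.6² + 20.1² + 23.9² + 2·[4.6·20.1·0.47 + 4.6·23.9·0.35 + 20.1·23.9·0.52] = 996.38 + 663.476 = 1659.86.
With uncorrelated errors the cross-covariances are all true-score covariance, so they carry over unchanged; only the diagonal terms shrink to ρᵢσᵢ².
True-score variance = [4.6²·0.88 + 20.1²·0.71 + 23.9²·0.64] + 663.476 = 671.042 + 663.476 = 1334.52.
Reliability = 1334.52 / 1659.86 = 0.804.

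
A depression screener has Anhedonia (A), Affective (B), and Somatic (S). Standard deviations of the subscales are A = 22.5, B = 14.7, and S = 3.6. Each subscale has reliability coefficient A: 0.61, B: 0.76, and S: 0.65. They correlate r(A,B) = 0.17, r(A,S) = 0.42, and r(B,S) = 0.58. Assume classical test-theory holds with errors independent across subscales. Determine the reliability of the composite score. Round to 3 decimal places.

Var(A+B+S) = 22.5² + 14.7² + 3.6² + 2·[22.5·14.7·0.17 + 22.5·3.6·0.42 + 14.7·3.6·0.58] = 735.3 + 241.882 = 977.182.
Under uncorrelated errors the observed covariances equal the true-score covariances, so only the own-variance terms attenuate.
True-score variance = [22.5²·0.61 + 14.7²·0.76 + 3.6²·0.65] + 241.882 = 481.465 + 241.882 = 723.347.
Reliability = 723.347 / 977.182 = 0.740.

0.740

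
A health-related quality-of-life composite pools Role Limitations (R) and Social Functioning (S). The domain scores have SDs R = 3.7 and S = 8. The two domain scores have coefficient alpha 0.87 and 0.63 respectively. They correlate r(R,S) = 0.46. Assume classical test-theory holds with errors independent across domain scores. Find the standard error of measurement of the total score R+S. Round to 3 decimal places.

5.046

Var(total) = 77.69 + 27.232 = 104.922.
True-score variance = 52.2303 + 27.232 = 79.4623, so reliability = 0.7573.
Error variance = 104.922 − 79.4623 = 25.4597; SEM = √25.4597 = 5.046.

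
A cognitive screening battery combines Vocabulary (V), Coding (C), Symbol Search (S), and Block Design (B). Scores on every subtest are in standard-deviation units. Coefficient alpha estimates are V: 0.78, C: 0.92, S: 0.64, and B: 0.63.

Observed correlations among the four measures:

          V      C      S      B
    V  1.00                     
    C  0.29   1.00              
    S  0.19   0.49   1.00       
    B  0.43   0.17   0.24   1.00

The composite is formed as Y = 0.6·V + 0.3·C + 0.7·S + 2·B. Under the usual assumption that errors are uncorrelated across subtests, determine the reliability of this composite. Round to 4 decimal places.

0.7618

Var(Y) = 0.6² + 0.3² + 0.7² + 2² + 2·[0.18·0.29 + 0.42·0.19 + 1.2·0.43 + 0.21·0.49 + 0.6·0.17 + 1.4·0.24] = 4.94 + 2.3778 = 7.3178.
Under uncorrelated errors the observed covariances equal the true-score covariances, so only the own-variance terms attenuate.
True-score variance = [0.6²·0.78 + 0.3²·0.92 + 0.7²·0.64 + 2²·0.63] + 2.3778 = 3.1972 + 2.3778 = 5.575.
Reliability = 5.575 / 7.3178 = 0.7618.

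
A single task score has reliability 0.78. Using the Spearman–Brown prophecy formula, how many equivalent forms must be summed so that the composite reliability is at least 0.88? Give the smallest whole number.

3

k ≥ ρ*(1−ρ₁)/(ρ₁(1−ρ*)) = 0.88·0.22 / (0.78·0.12) = 2.068.
Smallest integer k = 3.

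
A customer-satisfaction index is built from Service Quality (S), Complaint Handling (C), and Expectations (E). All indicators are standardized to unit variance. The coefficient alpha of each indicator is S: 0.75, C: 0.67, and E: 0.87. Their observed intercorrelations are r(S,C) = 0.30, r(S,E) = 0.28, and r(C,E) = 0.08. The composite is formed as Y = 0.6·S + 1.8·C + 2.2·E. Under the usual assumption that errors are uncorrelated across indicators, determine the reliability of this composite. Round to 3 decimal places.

Var(Y) = 0.6² + 1.8² + 2.2² + 2·[1.08·0.30 + 1.32·0.28 + 3.96·0.08] = 8.44 + 2.0208 = 10.4608.
Because errors are independent across components, Cov(Tᵢ,Tⱼ) = Cov(Xᵢ,Xⱼ); the off-diagonal part of the true-score variance is the same as above.
True-score variance = [0.6²·0.75 + 1.8²·0.67 + 2.2²·0.87] + 2.0208 = 6.6516 + 2.0208 = 8.6724.
Reliability = 8.6724 / 10.4608 = 0.829.

0.829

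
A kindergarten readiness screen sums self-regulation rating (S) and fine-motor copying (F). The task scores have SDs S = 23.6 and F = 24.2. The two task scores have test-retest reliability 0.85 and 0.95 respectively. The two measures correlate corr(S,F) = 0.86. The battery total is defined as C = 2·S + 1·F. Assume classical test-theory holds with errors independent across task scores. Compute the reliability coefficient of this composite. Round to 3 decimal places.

Var(C) = 2²·23.6² + 24.2² + 2·[2·23.6·24.2·0.86] = 2813.48 + 1964.65 = 4778.13.
Under uncorrelated errors the observed covariances equal the true-score covariances, so only the own-variance terms attenuate.
True-score variance = [2²·23.6²·0.85 + 24.2²·0.95] + 1964.65 = 2450.02 + 1964.65 = 4414.67.
Reliability = 4414.67 / 4778.13 = 0.924.

0.924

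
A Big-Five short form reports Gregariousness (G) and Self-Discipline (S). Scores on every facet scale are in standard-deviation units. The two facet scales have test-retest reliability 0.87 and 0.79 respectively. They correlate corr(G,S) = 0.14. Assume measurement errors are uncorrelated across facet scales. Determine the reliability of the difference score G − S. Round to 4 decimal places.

Var(G−S) = 1 + 1 − 2·0.14 = 2 − 0.28 = 1.72.
Under uncorrelated errors the observed covariances equal the true-score covariances, so only the own-variance terms attenuate.
True-score variance = [0.87 + 0.79] − 0.28 = 1.66 − 0.28 = 1.38.
Reliability = 1.38 / 1.72 = 0.8023.

0.8023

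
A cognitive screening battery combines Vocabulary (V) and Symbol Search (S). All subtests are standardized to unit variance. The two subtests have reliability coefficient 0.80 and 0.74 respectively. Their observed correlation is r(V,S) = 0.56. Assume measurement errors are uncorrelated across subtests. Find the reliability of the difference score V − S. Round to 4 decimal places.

Var(V−S) = 1 + 1 − 2·0.56 = 2 − 1.12 = 0.88.
With uncorrelated errors the cross-covariances are all true-score covariance, so they carry over unchanged; only the diagonal terms shrink to ρᵢσᵢ².
True-score variance = [0.80 + 0.74] − 1.12 = 1.54 − 1.12 = 0.42.
Reliability = 0.42 / 0.88 = 0.4773.

0.4773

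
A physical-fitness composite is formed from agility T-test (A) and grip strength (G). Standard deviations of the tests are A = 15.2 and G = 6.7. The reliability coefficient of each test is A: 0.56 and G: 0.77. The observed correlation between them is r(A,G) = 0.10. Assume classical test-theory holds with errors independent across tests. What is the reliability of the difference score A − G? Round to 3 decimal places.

Var(A−G) = 15.2² + 6.7² − 2·15.2·6.7·0.10 = 275.93 − 20.368 = 255.562.
Because errors are independent across components, Cov(Tᵢ,Tⱼ) = Cov(Xᵢ,Xⱼ); the off-diagonal part of the true-score variance is the same as above.
True-score variance = [15.2²·0.56 + 6.7²·0.77] − 20.368 = 163.948 − 20.368 = 143.58.
Reliability = 143.58 / 255.562 = 0.562.

0.562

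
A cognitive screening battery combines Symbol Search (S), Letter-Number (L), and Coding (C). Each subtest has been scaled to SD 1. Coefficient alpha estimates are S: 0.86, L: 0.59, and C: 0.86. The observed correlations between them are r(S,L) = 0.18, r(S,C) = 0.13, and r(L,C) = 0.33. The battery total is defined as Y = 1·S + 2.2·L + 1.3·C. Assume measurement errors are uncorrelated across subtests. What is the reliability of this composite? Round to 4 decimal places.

0.7762

Var(Y) = 1 + 2.2² + 1.3² + 2·[2.2·0.18 + 1.3·0.13 + 2.86·0.33] = 7.53 + 3.0176 = 10.5476.
Because errors are independent across components, Cov(Tᵢ,Tⱼ) = Cov(Xᵢ,Xⱼ); the off-diagonal part of the true-score variance is the same as above.
True-score variance = [0.86 + 2.2²·0.59 + 1.3²·0.86] + 3.0176 = 5.169 + 3.0176 = 8.1866.
Reliability = 8.1866 / 10.5476 = 0.7762.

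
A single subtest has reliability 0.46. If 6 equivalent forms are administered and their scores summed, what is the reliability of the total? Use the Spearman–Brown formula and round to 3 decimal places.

ρ_k = kρ / (1 + (k−1)ρ) = 6·0.46 / (1 + 5·0.46) = 2.760 / 3.300 = 0.836.

0.836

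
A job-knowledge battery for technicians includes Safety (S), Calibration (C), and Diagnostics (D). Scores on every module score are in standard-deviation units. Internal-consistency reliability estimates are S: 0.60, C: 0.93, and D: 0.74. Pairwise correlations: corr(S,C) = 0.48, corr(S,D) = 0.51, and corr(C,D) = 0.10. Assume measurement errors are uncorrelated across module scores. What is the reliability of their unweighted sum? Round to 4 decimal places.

0.8591

Var(S+C+D) = 3 + 2·[0.48 + 0.51 + 0.10] = 3 + 2.18 = 5.18.
Under uncorrelated errors the observed covariances equal the true-score covariances, so only the own-variance terms attenuate.
True-score variance = [0.60 + 0.93 + 0.74] + 2.18 = 2.27 + 2.18 = 4.45.
Reliability = 4.45 / 5.18 = 0.8591.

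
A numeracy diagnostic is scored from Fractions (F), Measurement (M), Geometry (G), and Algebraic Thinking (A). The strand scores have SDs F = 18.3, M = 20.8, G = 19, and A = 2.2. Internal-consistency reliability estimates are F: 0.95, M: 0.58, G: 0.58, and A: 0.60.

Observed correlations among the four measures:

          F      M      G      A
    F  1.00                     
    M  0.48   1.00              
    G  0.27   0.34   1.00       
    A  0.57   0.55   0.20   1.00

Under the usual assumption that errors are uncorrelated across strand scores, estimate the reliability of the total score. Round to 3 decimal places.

Var(F+M+G+A) = 18.3² + 20.8² + 19² + 2.2² + 2·[18.3·20.8·0.48 + 18.3·19·0.27 + 18.3·2.2·0.57 + 20.8·19·0.34 + 20.8·2.2·0.55 + 19·2.2·0.20] = 1133.37 + 934.861 = 2068.23.
Because errors are independent across components, Cov(Tᵢ,Tⱼ) = Cov(Xᵢ,Xⱼ); the off-diagonal part of the true-score variance is the same as above.
True-score variance = [18.3²·0.95 + 20.8²·0.58 + 19²·0.58 + 2.2²·0.60] + 934.861 = 781.361 + 934.861 = 1716.22.
Reliability = 1716.22 / 2068.23 = 0.830.

0.830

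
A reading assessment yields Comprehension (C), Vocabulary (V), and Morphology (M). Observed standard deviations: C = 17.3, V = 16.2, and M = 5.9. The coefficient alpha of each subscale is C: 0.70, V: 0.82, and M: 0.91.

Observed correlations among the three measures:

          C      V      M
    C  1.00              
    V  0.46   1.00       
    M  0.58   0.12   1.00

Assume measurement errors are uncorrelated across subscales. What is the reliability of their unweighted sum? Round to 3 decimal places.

0.859

Var(C+V+M) = 17.3² + 16.2² + 5.9² + 2·[17.3·16.2·0.46 + 17.3·5.9·0.58 + 16.2·5.9·0.12] = 596.54 + 399.18 = 995.72.
Under uncorrelated errors the observed covariances equal the true-score covariances, so only the own-variance terms attenuate.
True-score variance = [17.3²·0.70 + 16.2²·0.82 + 5.9²·0.91] + 399.18 = 456.381 + 399.18 = 855.561.
Reliability = 855.561 / 995.72 = 0.859.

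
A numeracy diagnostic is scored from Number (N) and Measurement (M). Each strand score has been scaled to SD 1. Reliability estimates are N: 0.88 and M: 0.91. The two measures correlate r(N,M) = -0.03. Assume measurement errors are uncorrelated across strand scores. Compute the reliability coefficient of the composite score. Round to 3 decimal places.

Var(N+M) = 2 + 2·[(-0.03)] = 2 − 0.06 = 1.94.
Under uncorrelated errors the observed covariances equal the true-score covariances, so only the own-variance terms attenuate.
True-score variance = [0.88 + 0.91] − 0.06 = 1.79 − 0.06 = 1.73.
Reliability = 1.73 / 1.94 = 0.892.

0.892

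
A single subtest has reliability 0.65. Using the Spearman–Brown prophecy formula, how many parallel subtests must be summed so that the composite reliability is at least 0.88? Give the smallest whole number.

4

k ≥ ρ*(1−ρ₁)/(ρ₁(1−ρ*)) = 0.88·0.35 / (0.65·0.12) = 3.949.
Smallest integer k = 4.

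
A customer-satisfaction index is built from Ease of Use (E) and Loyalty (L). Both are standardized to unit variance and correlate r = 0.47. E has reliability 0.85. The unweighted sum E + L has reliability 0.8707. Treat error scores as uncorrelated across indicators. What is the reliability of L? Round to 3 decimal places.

Var(E+L) = 2 + 2·0.47 = 2.940.
True-score variance = ρ_E + ρ_L + 2·0.47, so 0.8707 = (0.85 + ρ_L + 0.94) / 2.940.
ρ_L = 0.8707·2.940 − 0.85 − 0.94 = 0.770.

0.770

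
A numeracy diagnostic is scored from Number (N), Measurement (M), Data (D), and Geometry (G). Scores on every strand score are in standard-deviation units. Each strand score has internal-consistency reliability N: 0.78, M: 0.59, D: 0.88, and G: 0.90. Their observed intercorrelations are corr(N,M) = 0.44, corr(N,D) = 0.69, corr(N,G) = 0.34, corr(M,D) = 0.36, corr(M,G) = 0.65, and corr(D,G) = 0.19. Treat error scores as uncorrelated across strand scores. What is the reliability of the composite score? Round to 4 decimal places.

Var(N+M+D+G) = 4 + 2·[0.44 + 0.69 + 0.34 + 0.36 + 0.65 + 0.19] = 4 + 5.34 = 9.34.
With uncorrelated errors the cross-covariances are all true-score covariance, so they carry over unchanged; only the diagonal terms shrink to ρᵢσᵢ².
True-score variance = [0.78 + 0.59 + 0.88 + 0.90] + 5.34 = 3.15 + 5.34 = 8.49.
Reliability = 8.49 / 9.34 = 0.9090.

0.9090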